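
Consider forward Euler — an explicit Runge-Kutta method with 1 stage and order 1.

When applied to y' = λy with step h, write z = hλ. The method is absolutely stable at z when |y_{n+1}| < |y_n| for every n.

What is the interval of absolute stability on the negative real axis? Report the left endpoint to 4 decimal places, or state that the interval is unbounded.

(-2.0000, 0).

Set f=λy, z=hλ:
  order 1, 1-stage ⇒ R(z)=1+z
  (e.g. R(-0.33)=0.67000, |R|=0.67000)

Boundary: |R(x)|=1, x<0.
x=-0.33: |R|=0.6700
|R(-1.37)|=0.3700 |R(-1.31)|=0.3100 |R(-0.71)|=0.2900
Bisect:
  x_lo=-2.3319 |R|=1.3319  x_hi=-0.3744 |R|=0.6256
  mid=-1.35315 |R|=0.35315 →hi
  mid=-1.84252 |R|=0.84252 →hi
  mid=-2.08720 |R|=1.08720 →lo
  mid=-1.96486 |R|=0.96486 →hi
  mid=-2.02603 |R|=1.02603 →lo
  mid=-1.99544 |R|=0.99544 →hi
  mid=-2.01074 |R|=1.01074 →lo
  mid=-2.00309 |R|=1.00309 →lo
  mid=-1.99927 |R|=0.99927 →hi
  ...
  [-2.00010,-1.99998] ⇒ x*=-2.0000
Stable set (-2.0000, 0).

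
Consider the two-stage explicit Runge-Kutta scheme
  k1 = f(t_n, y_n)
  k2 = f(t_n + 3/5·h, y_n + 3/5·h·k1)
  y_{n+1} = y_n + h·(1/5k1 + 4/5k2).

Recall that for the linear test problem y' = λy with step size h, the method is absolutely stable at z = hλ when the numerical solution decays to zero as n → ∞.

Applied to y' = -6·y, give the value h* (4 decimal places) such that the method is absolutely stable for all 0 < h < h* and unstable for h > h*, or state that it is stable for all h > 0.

Test eqn y'=λy, z=hλ:
  k1=λy_n ⇒ h·k1=z·y_n;  k2=λ(1+3/5z)y_n ⇒ h·k2=z(1+3/5z)y_n
  y_{n+1}/y_n = 1 + 1/5z + 4/5z(1+3/5z) = 1 + z + 12/25z²
  Hence R(z) = 1 + z + 12/25z².

Need |R(x)|<1, x<0.
x=-0.69: |R|=0.5385
R=1: x+12/25x²=0 ⇒ x=−25/12=-2.0833; min R=1−1/(4·12/25)=0.4792>−1
Confirm numerically:
  x=-1.683: |R|=0.67659 <1
  x=-1.542: |R|=0.59933 <1
  x=-1.482: |R|=0.57224 <1
  x=-0.909: |R|=0.48761 <1
  x=-2.612: |R|=1.66282 >1
  x=-2.329: |R|=1.27464 >1
Stable set (-2.0833, 0).

(-2.0833,0); λ=-6 ⇒ h* = (25/12)/6 = 0.3472.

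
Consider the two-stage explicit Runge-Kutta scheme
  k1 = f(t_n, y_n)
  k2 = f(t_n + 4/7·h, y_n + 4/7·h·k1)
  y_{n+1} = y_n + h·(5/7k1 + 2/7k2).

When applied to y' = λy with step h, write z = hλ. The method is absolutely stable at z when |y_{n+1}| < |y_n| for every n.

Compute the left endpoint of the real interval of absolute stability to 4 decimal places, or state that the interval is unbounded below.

Test eqn y'=λy, z=hλ:
  k1=λy_n ⇒ h·k1=z·y_n;  k2=λ(1+4/7z)y_n ⇒ h·k2=z(1+4/7z)y_n
  y_{n+1}/y_n = 1 + 5/7z + 2/7z(1+4/7z) = 1 + z + 8/49z²
  so R(z) = 1 + z + 8/49z².

Solve |R(x)|<1 on ℝ⁻.
x=-1.11: |R|=0.0912
R=1: x+8/49x²=0 ⇒ x=−49/8=-6.1250; min R=1−1/(4·8/49)=-0.5312>−1
Confirm numerically:
  x=-5.477: |R|=0.42056 <1
  x=-4.743: |R|=0.07018 <1
  x=-3.564: |R|=0.49019 <1
  x=-3.112: |R|=0.53085 <1
  x=-6.367: |R|=1.25156 >1
  x=-6.189: |R|=1.06467 >1
Interval (-6.1250, 0).

left endpoint -6.1250.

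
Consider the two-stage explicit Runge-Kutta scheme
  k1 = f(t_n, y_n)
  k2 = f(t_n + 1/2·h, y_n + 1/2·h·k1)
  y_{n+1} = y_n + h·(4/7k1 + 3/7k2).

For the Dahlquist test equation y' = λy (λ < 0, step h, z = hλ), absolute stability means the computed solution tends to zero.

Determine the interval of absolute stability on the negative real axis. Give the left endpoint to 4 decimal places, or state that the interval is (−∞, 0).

(-4.6667, 0).

On y'=λy, z=hλ:
  k1=λy_n ⇒ h·k1=z·y_n;  k2=λ(1+1/2z)y_n ⇒ h·k2=z(1+1/2z)y_n
  y_{n+1}/y_n = 1 + 4/7z + 3/7z(1+1/2z) = 1 + z + 3/14z²
  Hence R(z) = 1 + z + 3/14z².

Find x<0 with |R(x)|<1.
x=-0.37: |R|=0.6593
R=1: x+3/14x²=0 ⇒ x=−14/3=-4.6667; min R=1−1/(4·3/14)=-0.1667>−1
Confirm numerically:
  x=-3.872: |R|=0.34065 <1
  x=-3.422: |R|=0.08730 <1
  x=-1.878: |R|=0.12224 <1
  x=-4.915: |R|=1.26155 >1
  x=-4.903: |R|=1.24830 >1
So |R|<1 on (-4.6667, 0).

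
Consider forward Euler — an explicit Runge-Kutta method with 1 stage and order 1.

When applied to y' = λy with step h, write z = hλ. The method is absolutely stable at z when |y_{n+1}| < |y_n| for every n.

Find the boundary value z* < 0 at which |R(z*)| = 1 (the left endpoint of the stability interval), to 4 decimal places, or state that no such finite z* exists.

left endpoint -2.0000.

Set f=λy, z=hλ:
  order 1, 1-stage ⇒ R(z)=1+z
  (e.g. R(-1.23)=-0.23000, |R|=0.23000)

Solve |R(x)|<1 on ℝ⁻.
x=-1.23: |R|=0.2300
|R(-2.27)|=1.2700 |R(-1.68)|=0.6800 |R(-0.62)|=0.3800
Bisect:
  x_lo=-2.5890 |R|=1.5890  x_hi=-0.1658 |R|=0.8342
  mid=-1.37740 |R|=0.37740 →hi
  mid=-1.98319 |R|=0.98319 →hi
  mid=-2.28609 |R|=1.28609 →lo
  mid=-2.13464 |R|=1.13464 →lo
  mid=-2.05892 |R|=1.05892 →lo
  mid=-2.02105 |R|=1.02105 →lo
  mid=-2.00212 |R|=1.00212 →lo
  mid=-1.99266 |R|=0.99266 →hi
  mid=-1.99739 |R|=0.99739 →hi
  mid=-1.99976 |R|=0.99976 →hi
  ...
  [-2.00005,-1.99990] ⇒ x*=-2.0000
So |R|<1 on (-2.0000, 0).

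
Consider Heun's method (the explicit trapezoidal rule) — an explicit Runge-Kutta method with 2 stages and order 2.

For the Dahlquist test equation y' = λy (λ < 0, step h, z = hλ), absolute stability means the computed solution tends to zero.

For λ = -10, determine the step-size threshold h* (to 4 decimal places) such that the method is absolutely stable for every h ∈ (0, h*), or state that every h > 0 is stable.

Test eqn y'=λy, z=hλ:
  order 2, 2-stage ⇒ R(z)=1+z+z^2/2
  (e.g. R(-1.56)=0.65680, |R|=0.65680)

Need |R(x)|<1, x<0.
x=-1.56: |R|=0.6568
|R(-2.27)|=1.3064 |R(-1.35)|=0.5613 |R(-0.63)|=0.5684
Bisect:
  x_lo=-2.6963 |R|=1.9388  x_hi=-0.2899 |R|=0.7521
  mid=-1.49312 |R|=0.62159 →hi
  mid=-2.09472 |R|=1.09921 →lo
  mid=-1.79392 |R|=0.81516 →hi
  mid=-1.94432 |R|=0.94587 →hi
  mid=-2.01952 |R|=1.01971 →lo
  mid=-1.98192 |R|=0.98209 →hi
  mid=-2.00072 |R|=1.00072 →lo
  mid=-1.99132 |R|=0.99136 →hi
  ...
  [-2.00014,-1.99999] ⇒ x*=-2.0000
So |R|<1 on (-2.0000, 0).

(-2.0000,0); λ=-10 ⇒ h* = 0.2000.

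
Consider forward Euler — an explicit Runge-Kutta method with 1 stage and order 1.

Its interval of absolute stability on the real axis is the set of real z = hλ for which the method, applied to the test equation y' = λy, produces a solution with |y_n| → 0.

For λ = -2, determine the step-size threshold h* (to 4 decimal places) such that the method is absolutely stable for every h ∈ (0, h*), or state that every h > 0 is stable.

(-2.0000,0); λ=-2 ⇒ h* = 1.0000.

Set f=λy, z=hλ:
  order 1, 1-stage ⇒ R(z)=1+z
  (e.g. R(-0.72)=0.28000, |R|=0.28000)

Need |R(x)|<1, x<0.
x=-0.72: |R|=0.2800
|R(-1.49)|=0.4900 |R(-1.22)|=0.2200 |R(-0.72)|=0.2800
Bisect:
  x_lo=-2.4670 |R|=1.4670  x_hi=-0.0567 |R|=0.9433
  mid=-1.26182 |R|=0.26182 →hi
  mid=-1.86440 |R|=0.86440 →hi
  mid=-2.16568 |R|=1.16568 →lo
  mid=-2.01504 |R|=1.01504 →lo
  mid=-1.93972 |R|=0.93972 →hi
  mid=-1.97738 |R|=0.97738 →hi
  mid=-1.99621 |R|=0.99621 →hi
  mid=-2.00562 |R|=1.00562 →lo
  mid=-2.00092 |R|=1.00092 →lo
  ...
  [-2.00003,-1.99989] ⇒ x*=-2.0000
Interval (-2.0000, 0).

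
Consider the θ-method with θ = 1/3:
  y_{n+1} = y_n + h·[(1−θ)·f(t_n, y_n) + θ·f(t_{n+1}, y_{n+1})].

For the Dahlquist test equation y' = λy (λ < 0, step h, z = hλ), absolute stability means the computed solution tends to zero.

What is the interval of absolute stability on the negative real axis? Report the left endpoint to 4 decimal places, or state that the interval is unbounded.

(-6.0000, 0).

On y'=λy, z=hλ:
  y_{n+1} = y_n + z·[2/3·y_n + 1/3·y_{n+1}] ⇒ (1 − 1/3z)y_{n+1} = (1 + 2/3z)y_n
  R(z) = (1 + 2/3z)/(1 − 1/3z).

Need |R(x)|<1, x<0.
x=-1.56: |R|=0.0263
R=−1: 1+2/3x = −1+1/3x ⇒ -1/3x=2 ⇒ x=2/(-1/3)=-6.0000
Confirm numerically:
  x=-5.556: |R|=0.94811 <1
  x=-4.984: |R|=0.87275 <1
  x=-3.728: |R|=0.66231 <1
  x=-2.669: |R|=0.41242 <1
  x=-6.570: |R|=1.05956 >1
  x=-6.352: |R|=1.03764 >1
  x=-6.068: |R|=1.00750 >1
Interval (-6.0000, 0).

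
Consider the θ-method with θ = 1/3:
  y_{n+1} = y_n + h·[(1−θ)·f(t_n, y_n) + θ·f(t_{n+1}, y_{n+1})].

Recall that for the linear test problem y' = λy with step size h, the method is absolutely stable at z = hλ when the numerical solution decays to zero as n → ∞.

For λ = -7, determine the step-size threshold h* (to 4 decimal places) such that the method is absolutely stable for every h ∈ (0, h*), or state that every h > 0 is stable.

(-6.0000,0); λ=-7 ⇒ h* = (6)/7 = 0.8571.

Set f=λy, z=hλ:
  y_{n+1} = y_n + z·[2/3·y_n + 1/3·y_{n+1}] ⇒ (1 − 1/3z)y_{n+1} = (1 + 2/3z)y_n
  R(z) = (1 + 2/3z)/(1 − 1/3z).

Need |R(x)|<1, x<0.
x=-1.05: |R|=0.2222
R=−1: 1+2/3x = −1+1/3x ⇒ -1/3x=2 ⇒ x=2/(-1/3)=-6.0000
Confirm numerically:
  x=-4.957: |R|=0.86892 <1
  x=-4.152: |R|=0.74161 <1
  x=-3.037: |R|=0.50919 <1
  x=-6.599: |R|=1.06240 >1
  x=-6.451: |R|=1.04772 >1
So |R|<1 on (-6.0000, 0).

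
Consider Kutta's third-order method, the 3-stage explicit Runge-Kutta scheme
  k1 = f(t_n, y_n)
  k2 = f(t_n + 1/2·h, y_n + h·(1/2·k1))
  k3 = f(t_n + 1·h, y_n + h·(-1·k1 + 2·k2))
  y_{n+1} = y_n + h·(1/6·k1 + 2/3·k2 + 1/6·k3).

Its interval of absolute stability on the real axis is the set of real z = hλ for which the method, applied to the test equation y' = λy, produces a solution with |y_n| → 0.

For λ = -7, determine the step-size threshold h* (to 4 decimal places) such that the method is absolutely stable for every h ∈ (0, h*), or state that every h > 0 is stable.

Set f=λy, z=hλ:
  order 3, 3-stage ⇒ R(z)=1+z+z^2/2+z^3/6
  (e.g. R(-1.19)=0.23719, |R|=0.23719)

Find x<0 with |R(x)|<1.
x=-1.19: |R|=0.2372
|R(-1.69)|=0.0664 |R(-1.29)|=0.1843 |R(-1.17)|=0.2475
Bisect:
  x_lo=-3.2694 |R|=2.7494  x_hi=-0.0906 |R|=0.9134
  mid=-1.68001 |R|=0.05908 →hi
  mid=-2.47471 |R|=0.93854 →hi
  mid=-2.87206 |R|=1.69617 →lo
  mid=-2.67338 |R|=1.28433 →lo
  mid=-2.57405 |R|=1.10367 →lo
  mid=-2.52438 |R|=1.01923 →lo
  mid=-2.49954 |R|=0.97842 →hi
  mid=-2.51196 |R|=0.99871 →hi
  mid=-2.51817 |R|=1.00894 →lo
  mid=-2.51506 |R|=1.00382 →lo
  ...
  [-2.51293,-2.51274] ⇒ x*=-2.5127
So |R|<1 on (-2.5127, 0).

(-2.5127,0); λ=-7 ⇒ h* = 0.3590.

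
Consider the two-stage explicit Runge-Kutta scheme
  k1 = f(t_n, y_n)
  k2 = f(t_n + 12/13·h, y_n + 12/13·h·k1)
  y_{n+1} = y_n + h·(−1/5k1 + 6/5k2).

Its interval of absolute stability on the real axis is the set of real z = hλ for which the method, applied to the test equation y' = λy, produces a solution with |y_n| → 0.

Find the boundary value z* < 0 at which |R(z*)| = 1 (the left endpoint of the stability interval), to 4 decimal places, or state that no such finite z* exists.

Set f=λy, z=hλ:
  k1=λy_n ⇒ h·k1=z·y_n;  k2=λ(1+12/13z)y_n ⇒ h·k2=z(1+12/13z)y_n
  y_{n+1}/y_n = 1 − 1/5z + 6/5z(1+12/13z) = 1 + z + 72/65z²
  so R(z) = 1 + z + 72/65z².

Solve |R(x)|<1 on ℝ⁻.
x=-0.37: |R|=0.7816
R=1: x+72/65x²=0 ⇒ x=−65/72=-0.9028; min R=1−1/(4·72/65)=0.7743>−1
Confirm numerically:
  x=-0.806: |R|=0.91360 <1
  x=-0.734: |R|=0.86278 <1
  x=-0.682: |R|=0.83321 <1
  x=-0.678: |R|=0.83119 <1
  x=-0.983: |R|=1.08735 >1
  x=-0.968: |R|=1.06993 >1
Interval (-0.9028, 0).

z* = -0.9028.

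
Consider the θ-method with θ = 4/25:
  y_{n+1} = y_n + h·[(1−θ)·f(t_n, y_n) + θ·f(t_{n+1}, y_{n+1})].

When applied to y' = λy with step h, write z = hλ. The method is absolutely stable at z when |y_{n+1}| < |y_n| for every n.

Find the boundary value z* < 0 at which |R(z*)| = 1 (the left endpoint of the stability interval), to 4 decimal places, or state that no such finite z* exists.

left endpoint -2.9412.

With y'=λy (z=hλ):
  y_{n+1} = y_n + z·[21/25·y_n + 4/25·y_{n+1}] ⇒ (1 − 4/25z)y_{n+1} = (1 + 21/25z)y_n
  Hence R(z) = (1 + 21/25z)/(1 − 4/25z).

Solve |R(x)|<1 on ℝ⁻.
x=-0.86: |R|=0.2440
R=−1: 1+21/25x = −1+4/25x ⇒ -17/25x=2 ⇒ x=2/(-17/25)=-2.9412
Confirm numerically:
  x=-2.444: |R|=0.75696 <1
  x=-2.271: |R|=0.66574 <1
  x=-2.218: |R|=0.63705 <1
  x=-1.181: |R|=0.00669 <1
  x=-3.471: |R|=1.23164 >1
  x=-3.378: |R|=1.19282 >1
  x=-3.127: |R|=1.08422 >1
Stable set (-2.9412, 0).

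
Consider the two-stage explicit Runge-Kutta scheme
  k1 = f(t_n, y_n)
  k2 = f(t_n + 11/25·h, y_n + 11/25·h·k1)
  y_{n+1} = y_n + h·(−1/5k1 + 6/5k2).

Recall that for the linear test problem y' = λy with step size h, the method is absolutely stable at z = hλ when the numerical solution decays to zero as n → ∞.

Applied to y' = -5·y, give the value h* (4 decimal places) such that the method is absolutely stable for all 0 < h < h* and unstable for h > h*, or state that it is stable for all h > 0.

(-1.8939,0); λ=-5 ⇒ h* = (125/66)/5 = 0.3788.

On y'=λy, z=hλ:
  k1=λy_n ⇒ h·k1=z·y_n;  k2=λ(1+11/25z)y_n ⇒ h·k2=z(1+11/25z)y_n
  y_{n+1}/y_n = 1 − 1/5z + 6/5z(1+11/25z) = 1 + z + 66/125z²
  so R(z) = 1 + z + 66/125z².

Solve |R(x)|<1 on ℝ⁻.
x=-1.21: |R|=0.5630
R=1: x+66/125x²=0 ⇒ x=−125/66=-1.8939; min R=1−1/(4·66/125)=0.5265>−1
Confirm numerically:
  x=-1.455: |R|=0.66279 <1
  x=-1.202: |R|=0.56086 <1
  x=-0.948: |R|=0.52652 <1
  x=-2.007: |R|=1.11981 >1
  x=-1.955: |R|=1.06303 >1
So |R|<1 on (-1.8939, 0).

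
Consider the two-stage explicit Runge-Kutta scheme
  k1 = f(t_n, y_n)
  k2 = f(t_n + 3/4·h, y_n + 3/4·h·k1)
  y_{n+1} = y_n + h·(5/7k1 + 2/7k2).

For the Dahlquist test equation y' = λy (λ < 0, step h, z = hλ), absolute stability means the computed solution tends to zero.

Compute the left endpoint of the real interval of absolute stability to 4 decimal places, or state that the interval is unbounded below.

Set f=λy, z=hλ:
  k1=λy_n ⇒ h·k1=z·y_n;  k2=λ(1+3/4z)y_n ⇒ h·k2=z(1+3/4z)y_n
  y_{n+1}/y_n = 1 + 5/7z + 2/7z(1+3/4z) = 1 + z + 3/14z²
  ⇒ R(z) = 1 + z + 3/14z².

Find x<0 with |R(x)|<1.
x=-1.21: |R|=0.1037
R=1: x+3/14x²=0 ⇒ x=−14/3=-4.6667; min R=1−1/(4·3/14)=-0.1667>−1
Confirm numerically:
  x=-4.587: |R|=0.92169 <1
  x=-4.405: |R|=0.75301 <1
  x=-3.628: |R|=0.19251 <1
  x=-3.303: |R|=0.03482 <1
  x=-4.863: |R|=1.20459 >1
  x=-4.852: |R|=1.19269 >1
So |R|<1 on (-4.6667, 0).

left endpoint -4.6667.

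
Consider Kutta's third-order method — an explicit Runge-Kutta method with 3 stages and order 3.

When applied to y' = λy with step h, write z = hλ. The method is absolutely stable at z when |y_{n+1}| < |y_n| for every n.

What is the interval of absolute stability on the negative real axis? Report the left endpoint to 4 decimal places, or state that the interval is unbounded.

With y'=λy (z=hλ):
  order 3, 3-stage ⇒ R(z)=1+z+z^2/2+z^3/6
  (e.g. R(-0.46)=0.62958, |R|=0.62958)

Need |R(x)|<1, x<0.
x=-0.46: |R|=0.6296
|R(-2.29)|=0.6694 |R(-1.56)|=0.0241 |R(-0.85)|=0.4089
Bisect:
  x_lo=-3.0174 |R|=2.0438  x_hi=-0.3370 |R|=0.7134
  mid=-1.67722 |R|=0.05705 →hi
  mid=-2.34732 |R|=0.74795 →hi
  mid=-2.68237 |R|=1.30146 →lo
  mid=-2.51484 |R|=1.00345 →lo
  mid=-2.43108 |R|=0.87068 →hi
  mid=-2.47296 |R|=0.93577 →hi
  mid=-2.49390 |R|=0.96928 →hi
  ...
  [-2.51288,-2.51272] ⇒ x*=-2.5127
Interval (-2.5127, 0).

(-2.5127, 0).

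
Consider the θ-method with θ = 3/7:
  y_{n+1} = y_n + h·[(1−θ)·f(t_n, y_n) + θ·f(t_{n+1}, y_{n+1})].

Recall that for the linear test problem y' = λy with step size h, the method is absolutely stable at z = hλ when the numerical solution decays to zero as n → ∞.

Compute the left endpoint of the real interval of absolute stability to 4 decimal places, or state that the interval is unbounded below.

On y'=λy, z=hλ:
  y_{n+1} = y_n + z·[4/7·y_n + 3/7·y_{n+1}] ⇒ (1 − 3/7z)y_{n+1} = (1 + 4/7z)y_n
  Hence R(z) = (1 + 4/7z)/(1 − 3/7z).

Solve |R(x)|<1 on ℝ⁻.
x=-1.51: |R|=0.0833
R=−1: 1+4/7x = −1+3/7x ⇒ -1/7x=2 ⇒ x=2/(-1/7)=-14.0000
Confirm numerically:
  x=-13.569: |R|=0.99097 <1
  x=-13.313: |R|=0.98536 <1
  x=-12.972: |R|=0.97761 <1
  x=-11.344: |R|=0.93527 <1
  x=-14.494: |R|=1.00979 >1
  x=-14.156: |R|=1.00315 >1
Stable set (-14.0000, 0).

z* = -14.0000.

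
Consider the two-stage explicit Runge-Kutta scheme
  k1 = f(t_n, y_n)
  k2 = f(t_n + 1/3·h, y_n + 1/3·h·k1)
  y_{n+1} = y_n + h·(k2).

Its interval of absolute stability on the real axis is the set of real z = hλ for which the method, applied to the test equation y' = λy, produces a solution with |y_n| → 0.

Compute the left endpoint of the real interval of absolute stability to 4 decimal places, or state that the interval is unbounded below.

left endpoint -3.0000.

With y'=λy (z=hλ):
  k1=λy_n ⇒ h·k1=z·y_n;  k2=λ(1+1/3z)y_n ⇒ h·k2=z(1+1/3z)y_n
  y_{n+1}/y_n = 1 + z(1+1/3z) = 1 + z + 1/3z²
  R(z) = 1 + z + 1/3z².

Need |R(x)|<1, x<0.
x=-0.3: |R|=0.7300
R=1: x+1/3x²=0 ⇒ x=−3=-3.0000; min R=1−1/(4·1/3)=0.2500>−1
Confirm numerically:
  x=-2.413: |R|=0.52786 <1
  x=-1.507: |R|=0.25002 <1
  x=-1.333: |R|=0.25930 <1
  x=-1.249: |R|=0.27100 <1
  x=-3.372: |R|=1.41813 >1
  x=-3.188: |R|=1.19978 >1
So |R|<1 on (-3.0000, 0).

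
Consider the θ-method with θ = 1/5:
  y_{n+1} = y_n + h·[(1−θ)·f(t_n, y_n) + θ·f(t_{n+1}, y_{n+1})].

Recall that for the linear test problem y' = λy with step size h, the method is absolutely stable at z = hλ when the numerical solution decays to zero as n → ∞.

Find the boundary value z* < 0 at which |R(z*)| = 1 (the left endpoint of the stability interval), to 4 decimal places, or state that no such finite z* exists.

left endpoint -3.3333.

Set f=λy, z=hλ:
  y_{n+1} = y_n + z·[4/5·y_n + 1/5·y_{n+1}] ⇒ (1 − 1/5z)y_{n+1} = (1 + 4/5z)y_n
  Hence R(z) = (1 + 4/5z)/(1 − 1/5z).

Solve |R(x)|<1 on ℝ⁻.
x=-1.22: |R|=0.0193
R=−1: 1+4/5x = −1+1/5x ⇒ -3/5x=2 ⇒ x=2/(-3/5)=-3.3333
Confirm numerically:
  x=-3.252: |R|=0.97043 <1
  x=-2.693: |R|=0.75029 <1
  x=-2.449: |R|=0.64384 <1
  x=-3.899: |R|=1.19070 >1
  x=-3.603: |R|=1.09404 >1
Stable set (-3.3333, 0).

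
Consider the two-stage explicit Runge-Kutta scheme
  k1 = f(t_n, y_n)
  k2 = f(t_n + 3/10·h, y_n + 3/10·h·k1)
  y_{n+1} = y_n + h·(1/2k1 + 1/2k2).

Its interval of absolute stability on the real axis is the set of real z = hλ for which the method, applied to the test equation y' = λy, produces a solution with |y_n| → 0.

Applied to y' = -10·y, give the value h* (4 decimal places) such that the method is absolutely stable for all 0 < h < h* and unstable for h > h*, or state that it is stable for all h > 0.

(-6.6667,0); λ=-10 ⇒ h* = (20/3)/10 = 0.6667.

With y'=λy (z=hλ):
  k1=λy_n ⇒ h·k1=z·y_n;  k2=λ(1+3/10z)y_n ⇒ h·k2=z(1+3/10z)y_n
  y_{n+1}/y_n = 1 + 1/2z + 1/2z(1+3/10z) = 1 + z + 3/20z²
  R(z) = 1 + z + 3/20z².

Boundary: |R(x)|=1, x<0.
x=-1.61: |R|=0.2212
R=1: x+3/20x²=0 ⇒ x=−20/3=-6.6667; min R=1−1/(4·3/20)=-0.6667>−1
Confirm numerically:
  x=-6.588: |R|=0.92226 <1
  x=-6.465: |R|=0.80443 <1
  x=-3.892: |R|=0.61985 <1
  x=-7.090: |R|=1.45021 >1
  x=-6.846: |R|=1.18416 >1
  x=-6.695: |R|=1.02845 >1
Stable set (-6.6667, 0).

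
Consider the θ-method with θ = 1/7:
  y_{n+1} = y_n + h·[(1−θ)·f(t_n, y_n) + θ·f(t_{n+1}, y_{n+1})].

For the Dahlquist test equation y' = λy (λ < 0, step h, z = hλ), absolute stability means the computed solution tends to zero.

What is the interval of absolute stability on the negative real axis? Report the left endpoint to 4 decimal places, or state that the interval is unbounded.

Set f=λy, z=hλ:
  y_{n+1} = y_n + z·[6/7·y_n + 1/7·y_{n+1}] ⇒ (1 − 1/7z)y_{n+1} = (1 + 6/7z)y_n
  ⇒ R(z) = (1 + 6/7z)/(1 − 1/7z).

Find x<0 with |R(x)|<1.
x=-0.34: |R|=0.6757
R=−1: 1+6/7x = −1+1/7x ⇒ -5/7x=2 ⇒ x=2/(-5/7)=-2.8000
Confirm numerically:
  x=-2.390: |R|=0.78168 <1
  x=-2.310: |R|=0.73684 <1
  x=-1.535: |R|=0.25893 <1
  x=-1.183: |R|=0.01198 <1
  x=-3.116: |R|=1.15619 >1
  x=-3.005: |R|=1.10245 >1
So |R|<1 on (-2.8000, 0).

(-2.8000, 0).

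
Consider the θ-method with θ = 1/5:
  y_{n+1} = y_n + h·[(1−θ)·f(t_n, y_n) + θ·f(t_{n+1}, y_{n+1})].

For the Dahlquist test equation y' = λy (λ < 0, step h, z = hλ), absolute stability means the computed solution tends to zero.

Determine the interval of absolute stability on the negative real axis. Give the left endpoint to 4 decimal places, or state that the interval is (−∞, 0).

z∈(-3.3333,0).

Set f=λy, z=hλ:
  y_{n+1} = y_n + z·[4/5·y_n + 1/5·y_{n+1}] ⇒ (1 − 1/5z)y_{n+1} = (1 + 4/5z)y_n
  Hence R(z) = (1 + 4/5z)/(1 − 1/5z).

Boundary: |R(x)|=1, x<0.
x=-1.16: |R|=0.0584
R=−1: 1+4/5x = −1+1/5x ⇒ -3/5x=2 ⇒ x=2/(-3/5)=-3.3333
Confirm numerically:
  x=-2.565: |R|=0.69531 <1
  x=-2.507: |R|=0.66977 <1
  x=-2.166: |R|=0.51130 <1
  x=-2.158: |R|=0.50740 <1
  x=-3.650: |R|=1.10983 >1
  x=-3.642: |R|=1.10715 >1
  x=-3.507: |R|=1.06124 >1
Interval (-3.3333, 0).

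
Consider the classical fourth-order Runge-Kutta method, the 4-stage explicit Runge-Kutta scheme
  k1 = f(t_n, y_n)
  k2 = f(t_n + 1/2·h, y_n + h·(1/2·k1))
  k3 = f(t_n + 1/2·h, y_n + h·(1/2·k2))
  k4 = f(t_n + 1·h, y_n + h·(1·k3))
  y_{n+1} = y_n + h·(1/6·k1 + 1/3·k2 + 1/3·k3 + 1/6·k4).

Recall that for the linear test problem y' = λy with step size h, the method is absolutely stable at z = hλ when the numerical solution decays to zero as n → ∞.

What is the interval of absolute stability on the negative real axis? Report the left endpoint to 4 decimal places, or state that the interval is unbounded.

On y'=λy, z=hλ:
  order 4, 4-stage ⇒ R(z)=1+z+z^2/2+z^3/6+z^4/24
  (e.g. R(-1.64)=0.27106, |R|=0.27106)

Solve |R(x)|<1 on ℝ⁻.
x=-1.64: |R|=0.2711
|R(-2.56)|=0.7102 |R(-1.98)|=0.3269 |R(-0.64)|=0.5281
Bisect:
  x_lo=-3.4314 |R|=2.4986  x_hi=-0.3251 |R|=0.7225
  mid=-1.87825 |R|=0.29987 →hi
  mid=-2.65483 |R|=0.82047 →hi
  mid=-3.04312 |R|=1.46358 →lo
  mid=-2.84897 |R|=1.10033 →lo
  mid=-2.75190 |R|=0.95081 →hi
  mid=-2.80044 |R|=1.02307 →lo
  mid=-2.77617 |R|=0.98633 →hi
  mid=-2.78830 |R|=1.00454 →lo
  mid=-2.78223 |R|=0.99540 →hi
  ...
  [-2.78546,-2.78527] ⇒ x*=-2.7853
Interval (-2.7853, 0).

z∈(-2.7853,0).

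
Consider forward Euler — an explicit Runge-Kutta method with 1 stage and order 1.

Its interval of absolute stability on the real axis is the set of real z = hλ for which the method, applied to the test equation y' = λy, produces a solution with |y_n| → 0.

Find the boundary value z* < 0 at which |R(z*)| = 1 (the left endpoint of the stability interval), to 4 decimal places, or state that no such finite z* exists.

On y'=λy, z=hλ:
  order 1, 1-stage ⇒ R(z)=1+z
  (e.g. R(-0.82)=0.18000, |R|=0.18000)

Find x<0 with |R(x)|<1.
x=-0.82: |R|=0.1800
|R(-1.27)|=0.2700 |R(-1.1)|=0.1000 |R(-0.67)|=0.3300
Bisect:
  x_lo=-2.5422 |R|=1.5422  x_hi=-0.2543 |R|=0.7457
  mid=-1.39822 |R|=0.39822 →hi
  mid=-1.97020 |R|=0.97020 →hi
  mid=-2.25619 |R|=1.25619 →lo
  mid=-2.11319 |R|=1.11319 →lo
  mid=-2.04169 |R|=1.04169 →lo
  mid=-2.00595 |R|=1.00595 →lo
  mid=-1.98807 |R|=0.98807 →hi
  ...
  [-2.00008,-1.99994] ⇒ x*=-2.0000
Stable set (-2.0000, 0).

z* = -2.0000.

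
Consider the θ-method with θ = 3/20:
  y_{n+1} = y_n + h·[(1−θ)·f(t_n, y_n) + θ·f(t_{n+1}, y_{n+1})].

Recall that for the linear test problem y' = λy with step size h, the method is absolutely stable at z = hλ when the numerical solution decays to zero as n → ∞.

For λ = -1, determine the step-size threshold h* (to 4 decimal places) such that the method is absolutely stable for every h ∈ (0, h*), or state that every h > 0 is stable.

(-2.8571,0); λ=-1 ⇒ h* = (20/7)/1 = 2.8571.

On y'=λy, z=hλ:
  y_{n+1} = y_n + z·[17/20·y_n + 3/20·y_{n+1}] ⇒ (1 − 3/20z)y_{n+1} = (1 + 17/20z)y_n
  ⇒ R(z) = (1 + 17/20z)/(1 − 3/20z).

Boundary: |R(x)|=1, x<0.
x=-0.53: |R|=0.5090
R=−1: 1+17/20x = −1+3/20x ⇒ -7/10x=2 ⇒ x=2/(-7/10)=-2.8571
Confirm numerically:
  x=-2.636: |R|=0.88906 <1
  x=-2.522: |R|=0.82979 <1
  x=-1.829: |R|=0.43524 <1
  x=-1.496: |R|=0.22182 <1
  x=-3.273: |R|=1.19524 >1
  x=-3.058: |R|=1.09639 >1
Interval (-2.8571, 0).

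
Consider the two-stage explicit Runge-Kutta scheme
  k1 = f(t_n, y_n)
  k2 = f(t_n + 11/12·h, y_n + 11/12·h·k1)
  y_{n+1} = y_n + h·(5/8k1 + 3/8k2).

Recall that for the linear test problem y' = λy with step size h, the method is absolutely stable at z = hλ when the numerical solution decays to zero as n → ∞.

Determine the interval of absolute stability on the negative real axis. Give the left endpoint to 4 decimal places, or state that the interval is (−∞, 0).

On y'=λy, z=hλ:
  k1=λy_n ⇒ h·k1=z·y_n;  k2=λ(1+11/12z)y_n ⇒ h·k2=z(1+11/12z)y_n
  y_{n+1}/y_n = 1 + 5/8z + 3/8z(1+11/12z) = 1 + z + 11/32z²
  so R(z) = 1 + z + 11/32z².

Boundary: |R(x)|=1, x<0.
x=-0.59: |R|=0.5297
R=1: x+11/32x²=0 ⇒ x=−32/11=-2.9091; min R=1−1/(4·11/32)=0.2727>−1
Confirm numerically:
  x=-2.467: |R|=0.62509 <1
  x=-2.125: |R|=0.42725 <1
  x=-1.295: |R|=0.28148 <1
  x=-1.174: |R|=0.29978 <1
  x=-3.375: |R|=1.54053 >1
  x=-3.041: |R|=1.13789 >1
Interval (-2.9091, 0).

(-2.9091, 0).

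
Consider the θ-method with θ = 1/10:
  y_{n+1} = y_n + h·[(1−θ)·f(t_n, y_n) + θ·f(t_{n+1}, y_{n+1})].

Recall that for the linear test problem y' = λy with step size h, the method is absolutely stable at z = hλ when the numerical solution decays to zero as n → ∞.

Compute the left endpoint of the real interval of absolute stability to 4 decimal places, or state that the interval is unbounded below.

z* = -2.5000.

With y'=λy (z=hλ):
  y_{n+1} = y_n + z·[9/10·y_n + 1/10·y_{n+1}] ⇒ (1 − 1/10z)y_{n+1} = (1 + 9/10z)y_n
  R(z) = (1 + 9/10z)/(1 − 1/10z).

Boundary: |R(x)|=1, x<0.
x=-0.64: |R|=0.3985
R=−1: 1+9/10x = −1+1/10x ⇒ -4/5x=2 ⇒ x=2/(-4/5)=-2.5000
Confirm numerically:
  x=-1.990: |R|=0.65972 <1
  x=-1.570: |R|=0.35696 <1
  x=-1.295: |R|=0.14653 <1
  x=-1.080: |R|=0.02527 <1
  x=-2.967: |R|=1.28812 >1
  x=-2.819: |R|=1.19908 >1
Interval (-2.5000, 0).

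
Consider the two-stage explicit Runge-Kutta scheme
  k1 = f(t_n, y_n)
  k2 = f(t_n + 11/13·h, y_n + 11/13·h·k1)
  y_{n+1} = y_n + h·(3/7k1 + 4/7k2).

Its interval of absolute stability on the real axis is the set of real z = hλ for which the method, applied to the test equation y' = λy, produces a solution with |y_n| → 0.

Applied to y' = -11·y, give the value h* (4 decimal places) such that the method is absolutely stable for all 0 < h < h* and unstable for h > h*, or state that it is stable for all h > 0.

(-2.0682,0); λ=-11 ⇒ h* = (91/44)/11 = 0.1880.

On y'=λy, z=hλ:
  k1=λy_n ⇒ h·k1=z·y_n;  k2=λ(1+11/13z)y_n ⇒ h·k2=z(1+11/13z)y_n
  y_{n+1}/y_n = 1 + 3/7z + 4/7z(1+11/13z) = 1 + z + 44/91z²
  so R(z) = 1 + z + 44/91z².

Boundary: |R(x)|=1, x<0.
x=-0.59: |R|=0.5783
R=1: x+44/91x²=0 ⇒ x=−91/44=-2.0682; min R=1−1/(4·44/91)=0.4830>−1
Confirm numerically:
  x=-1.139: |R|=0.48828 <1
  x=-1.132: |R|=0.48759 <1
  x=-1.012: |R|=0.48319 <1
  x=-1.006: |R|=0.48334 <1
  x=-2.622: |R|=1.70212 >1
  x=-2.170: |R|=1.10683 >1
Interval (-2.0682, 0).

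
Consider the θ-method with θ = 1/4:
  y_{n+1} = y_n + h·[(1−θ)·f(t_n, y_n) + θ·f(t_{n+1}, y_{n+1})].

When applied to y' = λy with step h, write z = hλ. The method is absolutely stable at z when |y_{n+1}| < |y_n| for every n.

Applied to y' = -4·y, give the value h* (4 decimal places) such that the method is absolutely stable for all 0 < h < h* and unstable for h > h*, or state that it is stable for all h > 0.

Test eqn y'=λy, z=hλ:
  y_{n+1} = y_n + z·[3/4·y_n + 1/4·y_{n+1}] ⇒ (1 − 1/4z)y_{n+1} = (1 + 3/4z)y_n
  so R(z) = (1 + 3/4z)/(1 − 1/4z).

Need |R(x)|<1, x<0.
x=-0.75: |R|=0.3684
R=−1: 1+3/4x = −1+1/4x ⇒ -1/2x=2 ⇒ x=2/(-1/2)=-4.0000
Confirm numerically:
  x=-3.488: |R|=0.86325 <1
  x=-3.483: |R|=0.86182 <1
  x=-1.959: |R|=0.31499 <1
  x=-4.361: |R|=1.08635 >1
  x=-4.162: |R|=1.03970 >1
Interval (-4.0000, 0).

(-4.0000,0); λ=-4 ⇒ h* = (4)/4 = 1.0000.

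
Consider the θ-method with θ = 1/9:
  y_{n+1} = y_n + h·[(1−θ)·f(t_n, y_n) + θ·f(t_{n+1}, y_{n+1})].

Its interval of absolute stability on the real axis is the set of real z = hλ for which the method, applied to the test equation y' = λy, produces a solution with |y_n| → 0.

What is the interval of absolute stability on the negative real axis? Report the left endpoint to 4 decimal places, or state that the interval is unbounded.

On y'=λy, z=hλ:
  y_{n+1} = y_n + z·[8/9·y_n + 1/9·y_{n+1}] ⇒ (1 − 1/9z)y_{n+1} = (1 + 8/9z)y_n
  Hence R(z) = (1 + 8/9z)/(1 − 1/9z).

Solve |R(x)|<1 on ℝ⁻.
x=-0.81: |R|=0.2569
R=−1: 1+8/9x = −1+1/9x ⇒ -7/9x=2 ⇒ x=2/(-7/9)=-2.5714
Confirm numerically:
  x=-2.339: |R|=0.85651 <1
  x=-2.030: |R|=0.65639 <1
  x=-1.707: |R|=0.43486 <1
  x=-3.061: |R|=1.28414 >1
  x=-2.975: |R|=1.23591 >1
So |R|<1 on (-2.5714, 0).

z∈(-2.5714,0).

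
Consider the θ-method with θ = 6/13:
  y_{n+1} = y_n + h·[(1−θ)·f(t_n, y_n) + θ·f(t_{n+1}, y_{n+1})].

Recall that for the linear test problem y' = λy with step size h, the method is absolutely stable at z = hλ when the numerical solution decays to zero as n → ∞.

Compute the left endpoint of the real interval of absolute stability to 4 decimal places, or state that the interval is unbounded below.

Test eqn y'=λy, z=hλ:
  y_{n+1} = y_n + z·[7/13·y_n + 6/13·y_{n+1}] ⇒ (1 − 6/13z)y_{n+1} = (1 + 7/13z)y_n
  ⇒ R(z) = (1 + 7/13z)/(1 − 6/13z).

Boundary: |R(x)|=1, x<0.
x=-0.57: |R|=0.5487
R=−1: 1+7/13x = −1+6/13x ⇒ -1/13x=2 ⇒ x=2/(-1/13)=-26.0000
Confirm numerically:
  x=-21.082: |R|=0.96474 <1
  x=-20.300: |R|=0.95772 <1
  x=-12.319: |R|=0.84259 <1
  x=-12.115: |R|=0.83796 <1
  x=-26.429: |R|=1.00250 >1
  x=-26.423: |R|=1.00247 >1
  x=-26.280: |R|=1.00164 >1
Interval (-26.0000, 0).

left endpoint -26.0000.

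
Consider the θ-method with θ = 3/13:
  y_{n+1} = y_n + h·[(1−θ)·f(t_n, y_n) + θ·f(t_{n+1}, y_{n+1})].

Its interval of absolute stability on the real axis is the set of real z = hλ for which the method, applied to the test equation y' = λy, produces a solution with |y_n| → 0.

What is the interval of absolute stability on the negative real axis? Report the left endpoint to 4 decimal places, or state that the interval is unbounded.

On y'=λy, z=hλ:
  y_{n+1} = y_n + z·[10/13·y_n + 3/13·y_{n+1}] ⇒ (1 − 3/13z)y_{n+1} = (1 + 10/13z)y_n
  so R(z) = (1 + 10/13z)/(1 − 3/13z).

Boundary: |R(x)|=1, x<0.
x=-0.8: |R|=0.3247
R=−1: 1+10/13x = −1+3/13x ⇒ -7/13x=2 ⇒ x=2/(-7/13)=-3.7143
Confirm numerically:
  x=-3.458: |R|=0.92325 <1
  x=-3.304: |R|=0.87465 <1
  x=-2.291: |R|=0.49867 <1
  x=-2.166: |R|=0.44415 <1
  x=-4.006: |R|=1.08162 >1
  x=-3.919: |R|=1.05788 >1
So |R|<1 on (-3.7143, 0).

(-3.7143, 0).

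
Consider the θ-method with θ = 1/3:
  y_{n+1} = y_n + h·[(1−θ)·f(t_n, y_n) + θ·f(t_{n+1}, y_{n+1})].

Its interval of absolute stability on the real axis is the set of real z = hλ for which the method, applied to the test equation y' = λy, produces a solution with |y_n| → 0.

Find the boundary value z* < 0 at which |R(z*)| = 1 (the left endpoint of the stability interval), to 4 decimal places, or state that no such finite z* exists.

left endpoint -6.0000.

Test eqn y'=λy, z=hλ:
  y_{n+1} = y_n + z·[2/3·y_n + 1/3·y_{n+1}] ⇒ (1 − 1/3z)y_{n+1} = (1 + 2/3z)y_n
  R(z) = (1 + 2/3z)/(1 − 1/3z).

Need |R(x)|<1, x<0.
x=-0.76: |R|=0.3936
R=−1: 1+2/3x = −1+1/3x ⇒ -1/3x=2 ⇒ x=2/(-1/3)=-6.0000
Confirm numerically:
  x=-5.709: |R|=0.96659 <1
  x=-4.692: |R|=0.82995 <1
  x=-4.240: |R|=0.75691 <1
  x=-4.100: |R|=0.73239 <1
  x=-6.465: |R|=1.04913 >1
  x=-6.158: |R|=1.01725 >1
Stable set (-6.0000, 0).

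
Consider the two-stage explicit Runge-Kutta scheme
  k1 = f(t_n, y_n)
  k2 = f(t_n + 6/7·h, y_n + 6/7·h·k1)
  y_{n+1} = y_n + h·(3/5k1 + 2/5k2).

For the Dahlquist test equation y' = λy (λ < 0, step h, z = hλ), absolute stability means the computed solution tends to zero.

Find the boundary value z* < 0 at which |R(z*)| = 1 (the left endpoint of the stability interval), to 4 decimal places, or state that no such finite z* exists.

left endpoint -2.9167.

With y'=λy (z=hλ):
  k1=λy_n ⇒ h·k1=z·y_n;  k2=λ(1+6/7z)y_n ⇒ h·k2=z(1+6/7z)y_n
  y_{n+1}/y_n = 1 + 3/5z + 2/5z(1+6/7z) = 1 + z + 12/35z²
  so R(z) = 1 + z + 12/35z².

Need |R(x)|<1, x<0.
x=-1.79: |R|=0.3085
R=1: x+12/35x²=0 ⇒ x=−35/12=-2.9167; min R=1−1/(4·12/35)=0.2708>−1
Confirm numerically:
  x=-2.058: |R|=0.39412 <1
  x=-1.511: |R|=0.27178 <1
  x=-1.194: |R|=0.29479 <1
  x=-3.511: |R|=1.71544 >1
  x=-3.385: |R|=1.54353 >1
So |R|<1 on (-2.9167, 0).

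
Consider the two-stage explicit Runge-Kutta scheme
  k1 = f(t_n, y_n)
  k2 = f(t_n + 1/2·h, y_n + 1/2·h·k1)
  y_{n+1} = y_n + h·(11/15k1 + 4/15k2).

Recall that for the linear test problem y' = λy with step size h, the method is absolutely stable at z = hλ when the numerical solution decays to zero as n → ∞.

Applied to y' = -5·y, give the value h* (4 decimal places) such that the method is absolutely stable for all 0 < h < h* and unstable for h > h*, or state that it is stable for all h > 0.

Test eqn y'=λy, z=hλ:
  k1=λy_n ⇒ h·k1=z·y_n;  k2=λ(1+1/2z)y_n ⇒ h·k2=z(1+1/2z)y_n
  y_{n+1}/y_n = 1 + 11/15z + 4/15z(1+1/2z) = 1 + z + 2/15z²
  ⇒ R(z) = 1 + z + 2/15z².

Need |R(x)|<1, x<0.
x=-0.77: |R|=0.3091
R=1: x+2/15x²=0 ⇒ x=−15/2=-7.5000; min R=1−1/(4·2/15)=-0.8750>−1
Confirm numerically:
  x=-6.754: |R|=0.32820 <1
  x=-5.667: |R|=0.38501 <1
  x=-5.308: |R|=0.55135 <1
  x=-3.816: |R|=0.87442 <1
  x=-7.682: |R|=1.18642 >1
  x=-7.618: |R|=1.11986 >1
So |R|<1 on (-7.5000, 0).

(-7.5000,0); λ=-5 ⇒ h* = (15/2)/5 = 1.5000.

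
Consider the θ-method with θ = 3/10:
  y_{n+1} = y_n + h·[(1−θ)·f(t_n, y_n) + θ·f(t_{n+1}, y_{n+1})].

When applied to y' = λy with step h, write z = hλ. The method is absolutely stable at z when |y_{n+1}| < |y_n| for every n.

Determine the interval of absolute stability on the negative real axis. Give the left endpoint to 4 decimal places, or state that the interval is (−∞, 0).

With y'=λy (z=hλ):
  y_{n+1} = y_n + z·[7/10·y_n + 3/10·y_{n+1}] ⇒ (1 − 3/10z)y_{n+1} = (1 + 7/10z)y_n
  R(z) = (1 + 7/10z)/(1 − 3/10z).

Find x<0 with |R(x)|<1.
x=-1.62: |R|=0.0902
R=−1: 1+7/10x = −1+3/10x ⇒ -2/5x=2 ⇒ x=2/(-2/5)=-5.0000
Confirm numerically:
  x=-4.452: |R|=0.90615 <1
  x=-4.193: |R|=0.85704 <1
  x=-3.742: |R|=0.76293 <1
  x=-3.410: |R|=0.68562 <1
  x=-5.370: |R|=1.05668 >1
  x=-5.253: |R|=1.03929 >1
So |R|<1 on (-5.0000, 0).

(-5.0000, 0).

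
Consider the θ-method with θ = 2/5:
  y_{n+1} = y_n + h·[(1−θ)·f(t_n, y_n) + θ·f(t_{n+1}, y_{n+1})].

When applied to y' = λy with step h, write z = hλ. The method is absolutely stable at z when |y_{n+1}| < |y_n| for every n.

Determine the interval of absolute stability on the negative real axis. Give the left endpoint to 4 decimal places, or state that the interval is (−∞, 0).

z∈(-10.0000,0).

With y'=λy (z=hλ):
  y_{n+1} = y_n + z·[3/5·y_n + 2/5·y_{n+1}] ⇒ (1 − 2/5z)y_{n+1} = (1 + 3/5z)y_n
  ⇒ R(z) = (1 + 3/5z)/(1 − 2/5z).

Find x<0 with |R(x)|<1.
x=-1.4: |R|=0.1026
R=−1: 1+3/5x = −1+2/5x ⇒ -1/5x=2 ⇒ x=2/(-1/5)=-10.0000
Confirm numerically:
  x=-9.731: |R|=0.98900 <1
  x=-8.201: |R|=0.91594 <1
  x=-7.947: |R|=0.90174 <1
  x=-4.377: |R|=0.59117 <1
  x=-10.260: |R|=1.01019 >1
  x=-10.125: |R|=1.00495 >1
Stable set (-10.0000, 0).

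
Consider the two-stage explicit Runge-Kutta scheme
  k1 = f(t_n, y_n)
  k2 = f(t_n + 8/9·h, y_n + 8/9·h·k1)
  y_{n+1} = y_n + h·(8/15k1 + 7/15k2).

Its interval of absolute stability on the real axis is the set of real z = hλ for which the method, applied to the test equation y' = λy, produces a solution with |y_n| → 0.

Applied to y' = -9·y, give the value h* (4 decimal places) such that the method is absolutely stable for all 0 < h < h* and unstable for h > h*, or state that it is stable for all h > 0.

(-2.4107,0); λ=-9 ⇒ h* = (135/56)/9 = 0.2679.

Test eqn y'=λy, z=hλ:
  k1=λy_n ⇒ h·k1=z·y_n;  k2=λ(1+8/9z)y_n ⇒ h·k2=z(1+8/9z)y_n
  y_{n+1}/y_n = 1 + 8/15z + 7/15z(1+8/9z) = 1 + z + 56/135z²
  R(z) = 1 + z + 56/135z².

Find x<0 with |R(x)|<1.
x=-1.21: |R|=0.3973
R=1: x+56/135x²=0 ⇒ x=−135/56=-2.4107; min R=1−1/(4·56/135)=0.3973>−1
Confirm numerically:
  x=-2.029: |R|=0.67873 <1
  x=-1.956: |R|=0.63105 <1
  x=-1.370: |R|=0.40857 <1
  x=-1.271: |R|=0.39911 <1
  x=-2.762: |R|=1.40247 >1
  x=-2.520: |R|=1.11424 >1
Stable set (-2.4107, 0).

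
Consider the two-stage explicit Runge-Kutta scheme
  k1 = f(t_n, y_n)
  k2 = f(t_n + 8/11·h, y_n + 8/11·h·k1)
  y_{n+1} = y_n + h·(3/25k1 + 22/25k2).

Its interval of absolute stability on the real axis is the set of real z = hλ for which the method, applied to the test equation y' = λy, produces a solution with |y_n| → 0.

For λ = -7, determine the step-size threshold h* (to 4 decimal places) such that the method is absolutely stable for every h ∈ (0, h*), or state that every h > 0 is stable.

With y'=λy (z=hλ):
  k1=λy_n ⇒ h·k1=z·y_n;  k2=λ(1+8/11z)y_n ⇒ h·k2=z(1+8/11z)y_n
  y_{n+1}/y_n = 1 + 3/25z + 22/25z(1+8/11z) = 1 + z + 16/25z²
  ⇒ R(z) = 1 + z + 16/25z².

Find x<0 with |R(x)|<1.
x=-0.77: |R|=0.6095
R=1: x+16/25x²=0 ⇒ x=−25/16=-1.5625; min R=1−1/(4·16/25)=0.6094>−1
Confirm numerically:
  x=-1.530: |R|=0.96818 <1
  x=-1.198: |R|=0.72053 <1
  x=-0.954: |R|=0.62847 <1
  x=-0.636: |R|=0.62288 <1
  x=-2.150: |R|=1.80840 >1
  x=-1.825: |R|=1.30660 >1
Interval (-1.5625, 0).

(-1.5625,0); λ=-7 ⇒ h* = (25/16)/7 = 0.2232.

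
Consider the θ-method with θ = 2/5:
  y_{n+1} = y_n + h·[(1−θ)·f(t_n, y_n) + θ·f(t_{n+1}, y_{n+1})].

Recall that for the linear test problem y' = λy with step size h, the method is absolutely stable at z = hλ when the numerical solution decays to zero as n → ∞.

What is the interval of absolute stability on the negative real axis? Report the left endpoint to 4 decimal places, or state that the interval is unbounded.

z∈(-10.0000,0).

Set f=λy, z=hλ:
  y_{n+1} = y_n + z·[3/5·y_n + 2/5·y_{n+1}] ⇒ (1 − 2/5z)y_{n+1} = (1 + 3/5z)y_n
  R(z) = (1 + 3/5z)/(1 − 2/5z).

Boundary: |R(x)|=1, x<0.
x=-0.59: |R|=0.5227
R=−1: 1+3/5x = −1+2/5x ⇒ -1/5x=2 ⇒ x=2/(-1/5)=-10.0000
Confirm numerically:
  x=-8.594: |R|=0.93663 <1
  x=-8.199: |R|=0.91583 <1
  x=-6.981: |R|=0.84079 <1
  x=-4.471: |R|=0.60343 <1
  x=-10.398: |R|=1.01543 >1
  x=-10.176: |R|=1.00694 >1
Stable set (-10.0000, 0).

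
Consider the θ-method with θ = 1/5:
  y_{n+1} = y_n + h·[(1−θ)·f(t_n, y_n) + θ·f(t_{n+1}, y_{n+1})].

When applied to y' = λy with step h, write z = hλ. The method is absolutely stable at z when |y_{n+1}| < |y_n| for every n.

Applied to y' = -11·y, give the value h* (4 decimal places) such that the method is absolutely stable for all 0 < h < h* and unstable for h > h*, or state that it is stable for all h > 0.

With y'=λy (z=hλ):
  y_{n+1} = y_n + z·[4/5·y_n + 1/5·y_{n+1}] ⇒ (1 − 1/5z)y_{n+1} = (1 + 4/5z)y_n
  R(z) = (1 + 4/5z)/(1 − 1/5z).

Solve |R(x)|<1 on ℝ⁻.
x=-1.41: |R|=0.0998
R=−1: 1+4/5x = −1+1/5x ⇒ -3/5x=2 ⇒ x=2/(-3/5)=-3.3333
Confirm numerically:
  x=-3.145: |R|=0.93063 <1
  x=-2.815: |R|=0.80102 <1
  x=-1.796: |R|=0.32137 <1
  x=-3.850: |R|=1.17514 >1
  x=-3.367: |R|=1.01207 >1
Stable set (-3.3333, 0).

(-3.3333,0); λ=-11 ⇒ h* = (10/3)/11 = 0.3030.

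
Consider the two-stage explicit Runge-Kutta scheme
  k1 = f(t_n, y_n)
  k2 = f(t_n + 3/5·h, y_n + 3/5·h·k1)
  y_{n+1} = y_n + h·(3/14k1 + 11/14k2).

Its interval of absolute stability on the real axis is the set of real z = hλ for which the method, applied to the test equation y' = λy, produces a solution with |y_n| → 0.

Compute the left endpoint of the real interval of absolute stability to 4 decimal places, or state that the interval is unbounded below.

left endpoint -2.1212.

With y'=λy (z=hλ):
  k1=λy_n ⇒ h·k1=z·y_n;  k2=λ(1+3/5z)y_n ⇒ h·k2=z(1+3/5z)y_n
  y_{n+1}/y_n = 1 + 3/14z + 11/14z(1+3/5z) = 1 + z + 33/70z²
  ⇒ R(z) = 1 + z + 33/70z².

Boundary: |R(x)|=1, x<0.
x=-1.29: |R|=0.4945
R=1: x+33/70x²=0 ⇒ x=−70/33=-2.1212; min R=1−1/(4·33/70)=0.4697>−1
Confirm numerically:
  x=-2.017: |R|=0.90091 <1
  x=-1.627: |R|=0.62093 <1
  x=-1.360: |R|=0.51195 <1
  x=-0.990: |R|=0.47205 <1
  x=-2.357: |R|=1.26200 >1
  x=-2.327: |R|=1.22575 >1
  x=-2.142: |R|=1.02099 >1
Interval (-2.1212, 0).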